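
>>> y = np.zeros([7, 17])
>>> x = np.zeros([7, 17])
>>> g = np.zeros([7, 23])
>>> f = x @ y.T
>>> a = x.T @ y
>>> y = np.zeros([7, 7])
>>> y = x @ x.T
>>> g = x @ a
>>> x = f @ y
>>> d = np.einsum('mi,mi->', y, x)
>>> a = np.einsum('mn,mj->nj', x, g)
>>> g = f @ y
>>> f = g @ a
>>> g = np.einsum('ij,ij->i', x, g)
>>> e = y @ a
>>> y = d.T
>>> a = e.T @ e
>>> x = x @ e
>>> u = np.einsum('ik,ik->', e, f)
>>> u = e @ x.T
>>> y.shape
()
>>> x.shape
(7, 17)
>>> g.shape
(7,)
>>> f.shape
(7, 17)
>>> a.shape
(17, 17)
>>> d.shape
()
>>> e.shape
(7, 17)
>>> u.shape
(7, 7)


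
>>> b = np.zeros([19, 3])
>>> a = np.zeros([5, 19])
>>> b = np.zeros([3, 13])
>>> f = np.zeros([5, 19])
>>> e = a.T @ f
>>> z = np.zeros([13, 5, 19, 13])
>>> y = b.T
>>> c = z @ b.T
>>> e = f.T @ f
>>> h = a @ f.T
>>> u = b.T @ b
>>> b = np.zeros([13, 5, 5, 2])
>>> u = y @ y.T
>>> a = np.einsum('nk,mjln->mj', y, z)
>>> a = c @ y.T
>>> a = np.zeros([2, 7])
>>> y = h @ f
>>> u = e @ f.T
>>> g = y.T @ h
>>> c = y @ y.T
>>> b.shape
(13, 5, 5, 2)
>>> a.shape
(2, 7)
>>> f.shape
(5, 19)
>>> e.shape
(19, 19)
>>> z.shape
(13, 5, 19, 13)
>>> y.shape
(5, 19)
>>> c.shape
(5, 5)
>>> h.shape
(5, 5)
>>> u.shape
(19, 5)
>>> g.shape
(19, 5)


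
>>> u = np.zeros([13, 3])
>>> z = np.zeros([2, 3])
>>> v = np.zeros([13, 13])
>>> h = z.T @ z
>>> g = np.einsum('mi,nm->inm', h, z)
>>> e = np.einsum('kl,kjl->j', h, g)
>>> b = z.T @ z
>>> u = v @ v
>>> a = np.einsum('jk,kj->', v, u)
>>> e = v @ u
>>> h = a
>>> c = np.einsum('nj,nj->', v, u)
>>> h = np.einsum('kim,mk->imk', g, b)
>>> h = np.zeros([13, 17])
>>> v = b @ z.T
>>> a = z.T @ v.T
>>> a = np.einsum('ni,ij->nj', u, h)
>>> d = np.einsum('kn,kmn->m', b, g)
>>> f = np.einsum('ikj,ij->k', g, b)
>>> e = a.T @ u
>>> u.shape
(13, 13)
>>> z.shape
(2, 3)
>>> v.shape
(3, 2)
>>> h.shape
(13, 17)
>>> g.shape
(3, 2, 3)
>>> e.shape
(17, 13)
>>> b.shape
(3, 3)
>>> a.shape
(13, 17)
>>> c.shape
()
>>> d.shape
(2,)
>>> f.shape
(2,)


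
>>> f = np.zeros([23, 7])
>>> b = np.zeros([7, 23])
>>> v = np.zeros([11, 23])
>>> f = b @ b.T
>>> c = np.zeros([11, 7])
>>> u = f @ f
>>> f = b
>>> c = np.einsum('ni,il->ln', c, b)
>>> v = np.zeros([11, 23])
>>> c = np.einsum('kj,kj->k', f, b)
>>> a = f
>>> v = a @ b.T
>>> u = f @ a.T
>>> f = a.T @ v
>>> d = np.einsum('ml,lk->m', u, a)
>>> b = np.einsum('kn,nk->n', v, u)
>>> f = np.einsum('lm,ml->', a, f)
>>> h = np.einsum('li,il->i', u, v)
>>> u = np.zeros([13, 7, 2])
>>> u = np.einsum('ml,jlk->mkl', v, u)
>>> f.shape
()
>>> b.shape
(7,)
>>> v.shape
(7, 7)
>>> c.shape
(7,)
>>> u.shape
(7, 2, 7)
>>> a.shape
(7, 23)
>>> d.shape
(7,)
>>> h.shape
(7,)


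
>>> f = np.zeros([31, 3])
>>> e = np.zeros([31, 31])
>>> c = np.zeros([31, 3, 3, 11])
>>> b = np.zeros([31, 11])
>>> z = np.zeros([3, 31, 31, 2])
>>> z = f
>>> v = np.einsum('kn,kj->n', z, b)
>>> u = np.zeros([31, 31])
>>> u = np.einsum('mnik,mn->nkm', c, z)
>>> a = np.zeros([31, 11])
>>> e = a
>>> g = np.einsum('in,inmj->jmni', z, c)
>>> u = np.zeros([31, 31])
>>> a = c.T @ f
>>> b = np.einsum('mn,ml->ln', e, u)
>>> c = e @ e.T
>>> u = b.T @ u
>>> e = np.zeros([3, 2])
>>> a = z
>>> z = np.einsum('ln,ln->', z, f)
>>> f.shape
(31, 3)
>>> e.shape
(3, 2)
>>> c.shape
(31, 31)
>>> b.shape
(31, 11)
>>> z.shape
()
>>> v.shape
(3,)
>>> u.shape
(11, 31)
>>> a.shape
(31, 3)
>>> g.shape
(11, 3, 3, 31)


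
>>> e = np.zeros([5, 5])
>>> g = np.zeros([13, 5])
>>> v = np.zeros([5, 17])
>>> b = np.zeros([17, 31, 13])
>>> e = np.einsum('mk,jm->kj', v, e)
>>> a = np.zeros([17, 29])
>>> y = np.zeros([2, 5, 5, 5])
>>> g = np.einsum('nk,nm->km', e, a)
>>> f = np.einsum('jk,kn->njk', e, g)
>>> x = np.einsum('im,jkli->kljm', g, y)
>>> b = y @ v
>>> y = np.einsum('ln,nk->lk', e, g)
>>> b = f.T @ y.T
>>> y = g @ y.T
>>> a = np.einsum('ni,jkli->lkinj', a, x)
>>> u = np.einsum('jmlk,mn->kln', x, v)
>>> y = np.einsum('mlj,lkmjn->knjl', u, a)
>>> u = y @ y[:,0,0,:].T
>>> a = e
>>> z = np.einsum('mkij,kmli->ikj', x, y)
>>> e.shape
(17, 5)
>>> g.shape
(5, 29)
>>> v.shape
(5, 17)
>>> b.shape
(5, 17, 17)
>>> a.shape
(17, 5)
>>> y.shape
(5, 5, 17, 2)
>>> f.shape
(29, 17, 5)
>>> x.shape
(5, 5, 2, 29)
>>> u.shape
(5, 5, 17, 5)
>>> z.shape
(2, 5, 29)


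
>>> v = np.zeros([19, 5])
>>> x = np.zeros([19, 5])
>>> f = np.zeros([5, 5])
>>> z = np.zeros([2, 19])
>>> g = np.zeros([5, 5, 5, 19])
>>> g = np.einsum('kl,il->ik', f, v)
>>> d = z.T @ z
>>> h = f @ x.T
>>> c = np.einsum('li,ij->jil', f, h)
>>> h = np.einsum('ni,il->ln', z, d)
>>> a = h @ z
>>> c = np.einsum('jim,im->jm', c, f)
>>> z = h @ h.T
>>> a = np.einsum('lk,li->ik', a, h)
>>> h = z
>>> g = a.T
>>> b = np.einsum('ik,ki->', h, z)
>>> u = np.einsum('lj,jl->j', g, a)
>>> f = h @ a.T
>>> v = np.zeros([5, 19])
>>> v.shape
(5, 19)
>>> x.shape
(19, 5)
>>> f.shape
(19, 2)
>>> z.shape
(19, 19)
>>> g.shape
(19, 2)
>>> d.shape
(19, 19)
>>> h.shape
(19, 19)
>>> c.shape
(19, 5)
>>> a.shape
(2, 19)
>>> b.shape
()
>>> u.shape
(2,)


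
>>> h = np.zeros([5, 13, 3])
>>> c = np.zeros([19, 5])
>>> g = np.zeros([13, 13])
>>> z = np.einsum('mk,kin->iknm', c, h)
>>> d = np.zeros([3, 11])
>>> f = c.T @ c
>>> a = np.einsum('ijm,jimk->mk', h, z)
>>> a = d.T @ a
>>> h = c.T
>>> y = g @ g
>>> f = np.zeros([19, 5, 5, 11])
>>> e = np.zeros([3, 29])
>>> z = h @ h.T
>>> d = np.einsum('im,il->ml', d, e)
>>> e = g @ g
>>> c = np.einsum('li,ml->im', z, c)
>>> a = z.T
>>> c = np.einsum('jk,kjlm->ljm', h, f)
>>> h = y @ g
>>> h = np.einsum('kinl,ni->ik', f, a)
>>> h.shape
(5, 19)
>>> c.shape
(5, 5, 11)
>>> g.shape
(13, 13)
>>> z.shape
(5, 5)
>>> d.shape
(11, 29)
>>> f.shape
(19, 5, 5, 11)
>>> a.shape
(5, 5)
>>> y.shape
(13, 13)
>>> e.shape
(13, 13)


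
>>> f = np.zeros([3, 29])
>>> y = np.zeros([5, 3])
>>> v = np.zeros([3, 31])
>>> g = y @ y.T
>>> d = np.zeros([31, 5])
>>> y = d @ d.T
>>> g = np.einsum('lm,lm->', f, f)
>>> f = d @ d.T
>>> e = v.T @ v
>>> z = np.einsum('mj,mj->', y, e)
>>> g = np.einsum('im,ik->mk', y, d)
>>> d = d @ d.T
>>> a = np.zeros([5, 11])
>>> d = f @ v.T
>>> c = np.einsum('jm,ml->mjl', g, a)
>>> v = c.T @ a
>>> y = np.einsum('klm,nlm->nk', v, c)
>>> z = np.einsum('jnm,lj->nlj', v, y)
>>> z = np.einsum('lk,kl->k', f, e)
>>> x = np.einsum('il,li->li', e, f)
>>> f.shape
(31, 31)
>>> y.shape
(5, 11)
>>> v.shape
(11, 31, 11)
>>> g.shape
(31, 5)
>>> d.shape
(31, 3)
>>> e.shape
(31, 31)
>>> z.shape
(31,)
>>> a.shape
(5, 11)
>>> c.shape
(5, 31, 11)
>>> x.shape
(31, 31)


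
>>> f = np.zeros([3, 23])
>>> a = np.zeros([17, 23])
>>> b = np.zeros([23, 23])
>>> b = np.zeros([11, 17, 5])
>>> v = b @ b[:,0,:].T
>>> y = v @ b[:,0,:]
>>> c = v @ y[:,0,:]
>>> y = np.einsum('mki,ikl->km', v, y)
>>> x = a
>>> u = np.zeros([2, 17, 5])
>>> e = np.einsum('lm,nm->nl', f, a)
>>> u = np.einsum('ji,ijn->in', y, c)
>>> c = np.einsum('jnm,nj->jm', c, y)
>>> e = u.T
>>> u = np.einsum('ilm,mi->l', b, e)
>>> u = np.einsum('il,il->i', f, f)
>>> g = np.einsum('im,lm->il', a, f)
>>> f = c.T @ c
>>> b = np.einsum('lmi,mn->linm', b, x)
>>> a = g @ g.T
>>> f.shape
(5, 5)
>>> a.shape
(17, 17)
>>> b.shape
(11, 5, 23, 17)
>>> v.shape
(11, 17, 11)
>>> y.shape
(17, 11)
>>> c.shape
(11, 5)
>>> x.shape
(17, 23)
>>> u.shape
(3,)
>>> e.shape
(5, 11)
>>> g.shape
(17, 3)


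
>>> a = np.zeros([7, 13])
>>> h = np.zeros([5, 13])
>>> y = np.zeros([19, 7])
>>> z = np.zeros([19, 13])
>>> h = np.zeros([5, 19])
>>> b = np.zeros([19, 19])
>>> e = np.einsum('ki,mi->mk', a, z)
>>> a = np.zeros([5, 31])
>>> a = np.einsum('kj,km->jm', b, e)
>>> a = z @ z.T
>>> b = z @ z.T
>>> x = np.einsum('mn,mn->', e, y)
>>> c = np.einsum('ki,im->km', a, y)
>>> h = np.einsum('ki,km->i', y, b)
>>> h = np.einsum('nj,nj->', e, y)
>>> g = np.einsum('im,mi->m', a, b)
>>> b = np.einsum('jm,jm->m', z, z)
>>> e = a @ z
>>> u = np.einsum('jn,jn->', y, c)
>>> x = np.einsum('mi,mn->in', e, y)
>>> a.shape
(19, 19)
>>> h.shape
()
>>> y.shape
(19, 7)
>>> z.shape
(19, 13)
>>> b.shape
(13,)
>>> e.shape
(19, 13)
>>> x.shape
(13, 7)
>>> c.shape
(19, 7)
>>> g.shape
(19,)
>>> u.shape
()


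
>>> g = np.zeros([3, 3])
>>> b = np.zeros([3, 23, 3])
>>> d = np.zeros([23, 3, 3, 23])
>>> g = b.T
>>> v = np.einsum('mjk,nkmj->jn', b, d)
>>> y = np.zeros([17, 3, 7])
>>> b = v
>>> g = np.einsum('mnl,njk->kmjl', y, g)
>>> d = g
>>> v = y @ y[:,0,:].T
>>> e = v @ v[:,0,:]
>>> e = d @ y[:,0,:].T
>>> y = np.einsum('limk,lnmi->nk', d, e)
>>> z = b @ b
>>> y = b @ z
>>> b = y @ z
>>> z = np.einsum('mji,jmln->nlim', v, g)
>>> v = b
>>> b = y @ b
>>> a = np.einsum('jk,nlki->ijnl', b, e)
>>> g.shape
(3, 17, 23, 7)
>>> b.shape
(23, 23)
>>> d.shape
(3, 17, 23, 7)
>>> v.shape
(23, 23)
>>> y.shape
(23, 23)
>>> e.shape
(3, 17, 23, 17)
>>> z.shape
(7, 23, 17, 17)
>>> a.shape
(17, 23, 3, 17)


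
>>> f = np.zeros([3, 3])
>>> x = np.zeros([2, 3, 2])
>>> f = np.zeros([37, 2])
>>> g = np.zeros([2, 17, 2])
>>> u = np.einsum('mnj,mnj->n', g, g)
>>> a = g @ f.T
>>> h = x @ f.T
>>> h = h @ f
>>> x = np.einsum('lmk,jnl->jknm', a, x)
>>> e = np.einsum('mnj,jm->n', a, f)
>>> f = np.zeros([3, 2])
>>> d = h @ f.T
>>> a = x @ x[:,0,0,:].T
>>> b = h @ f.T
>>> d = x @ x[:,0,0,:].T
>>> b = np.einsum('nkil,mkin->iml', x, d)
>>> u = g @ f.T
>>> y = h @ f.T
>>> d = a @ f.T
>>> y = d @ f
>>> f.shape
(3, 2)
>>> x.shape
(2, 37, 3, 17)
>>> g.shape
(2, 17, 2)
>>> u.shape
(2, 17, 3)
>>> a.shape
(2, 37, 3, 2)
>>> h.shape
(2, 3, 2)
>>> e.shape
(17,)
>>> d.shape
(2, 37, 3, 3)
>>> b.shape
(3, 2, 17)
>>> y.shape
(2, 37, 3, 2)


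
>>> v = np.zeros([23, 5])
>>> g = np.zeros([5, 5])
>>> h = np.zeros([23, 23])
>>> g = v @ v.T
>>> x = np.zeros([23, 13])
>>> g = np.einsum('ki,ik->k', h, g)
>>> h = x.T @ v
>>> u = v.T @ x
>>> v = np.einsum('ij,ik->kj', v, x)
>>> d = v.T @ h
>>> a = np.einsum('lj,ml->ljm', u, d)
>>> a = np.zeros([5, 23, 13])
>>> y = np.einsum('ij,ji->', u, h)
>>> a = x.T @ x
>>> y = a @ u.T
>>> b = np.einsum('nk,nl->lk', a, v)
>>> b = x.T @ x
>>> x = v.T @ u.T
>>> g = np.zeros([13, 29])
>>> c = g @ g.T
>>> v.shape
(13, 5)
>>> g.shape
(13, 29)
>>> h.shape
(13, 5)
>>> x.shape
(5, 5)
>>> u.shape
(5, 13)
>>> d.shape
(5, 5)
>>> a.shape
(13, 13)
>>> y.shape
(13, 5)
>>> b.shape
(13, 13)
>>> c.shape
(13, 13)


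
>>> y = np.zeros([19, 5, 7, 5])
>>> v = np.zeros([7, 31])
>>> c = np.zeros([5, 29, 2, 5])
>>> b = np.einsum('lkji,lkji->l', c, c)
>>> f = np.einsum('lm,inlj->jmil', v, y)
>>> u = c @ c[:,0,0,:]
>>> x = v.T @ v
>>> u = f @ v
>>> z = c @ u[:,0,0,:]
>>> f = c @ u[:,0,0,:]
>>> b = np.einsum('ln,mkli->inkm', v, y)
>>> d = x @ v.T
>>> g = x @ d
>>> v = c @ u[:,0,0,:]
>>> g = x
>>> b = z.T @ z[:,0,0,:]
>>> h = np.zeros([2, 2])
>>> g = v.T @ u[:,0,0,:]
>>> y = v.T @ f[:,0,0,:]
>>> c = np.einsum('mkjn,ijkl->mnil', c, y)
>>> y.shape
(31, 2, 29, 31)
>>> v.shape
(5, 29, 2, 31)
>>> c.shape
(5, 5, 31, 31)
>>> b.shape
(31, 2, 29, 31)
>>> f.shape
(5, 29, 2, 31)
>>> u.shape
(5, 31, 19, 31)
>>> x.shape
(31, 31)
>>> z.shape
(5, 29, 2, 31)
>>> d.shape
(31, 7)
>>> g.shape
(31, 2, 29, 31)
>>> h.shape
(2, 2)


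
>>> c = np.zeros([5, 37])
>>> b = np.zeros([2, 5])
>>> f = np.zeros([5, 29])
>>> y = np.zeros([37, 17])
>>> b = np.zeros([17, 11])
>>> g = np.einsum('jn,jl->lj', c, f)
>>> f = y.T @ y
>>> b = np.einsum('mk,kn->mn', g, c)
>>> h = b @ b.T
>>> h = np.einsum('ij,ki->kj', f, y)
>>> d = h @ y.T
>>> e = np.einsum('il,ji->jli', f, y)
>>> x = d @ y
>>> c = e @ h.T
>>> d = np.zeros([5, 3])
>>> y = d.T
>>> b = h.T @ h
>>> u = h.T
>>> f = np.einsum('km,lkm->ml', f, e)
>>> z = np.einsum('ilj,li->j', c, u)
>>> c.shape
(37, 17, 37)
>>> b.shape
(17, 17)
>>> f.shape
(17, 37)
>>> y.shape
(3, 5)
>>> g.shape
(29, 5)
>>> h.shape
(37, 17)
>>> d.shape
(5, 3)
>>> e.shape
(37, 17, 17)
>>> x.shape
(37, 17)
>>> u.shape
(17, 37)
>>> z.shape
(37,)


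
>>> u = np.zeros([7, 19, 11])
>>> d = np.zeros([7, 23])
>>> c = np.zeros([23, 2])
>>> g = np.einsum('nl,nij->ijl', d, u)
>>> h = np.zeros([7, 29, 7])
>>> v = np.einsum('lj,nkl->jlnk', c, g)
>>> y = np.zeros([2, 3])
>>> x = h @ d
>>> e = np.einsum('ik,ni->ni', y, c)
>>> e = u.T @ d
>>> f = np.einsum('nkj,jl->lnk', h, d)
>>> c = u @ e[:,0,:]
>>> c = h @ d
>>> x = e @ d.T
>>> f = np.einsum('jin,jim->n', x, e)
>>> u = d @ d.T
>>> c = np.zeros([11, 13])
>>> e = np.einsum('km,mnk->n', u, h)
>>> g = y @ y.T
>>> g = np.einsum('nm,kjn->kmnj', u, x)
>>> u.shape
(7, 7)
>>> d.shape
(7, 23)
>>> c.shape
(11, 13)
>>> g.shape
(11, 7, 7, 19)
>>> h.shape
(7, 29, 7)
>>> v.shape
(2, 23, 19, 11)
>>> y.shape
(2, 3)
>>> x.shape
(11, 19, 7)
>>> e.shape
(29,)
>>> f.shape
(7,)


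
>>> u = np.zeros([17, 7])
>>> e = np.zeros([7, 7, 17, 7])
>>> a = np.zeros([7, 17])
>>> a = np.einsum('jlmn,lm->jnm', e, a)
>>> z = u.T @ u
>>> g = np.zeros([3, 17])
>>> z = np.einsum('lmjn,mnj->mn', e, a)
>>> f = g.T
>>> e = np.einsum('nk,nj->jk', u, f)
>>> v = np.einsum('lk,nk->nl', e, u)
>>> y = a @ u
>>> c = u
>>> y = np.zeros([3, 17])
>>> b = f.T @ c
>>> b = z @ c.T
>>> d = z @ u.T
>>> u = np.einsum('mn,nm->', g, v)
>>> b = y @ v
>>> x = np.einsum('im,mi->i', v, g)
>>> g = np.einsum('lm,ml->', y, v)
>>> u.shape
()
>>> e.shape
(3, 7)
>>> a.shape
(7, 7, 17)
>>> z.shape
(7, 7)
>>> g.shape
()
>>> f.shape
(17, 3)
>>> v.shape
(17, 3)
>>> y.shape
(3, 17)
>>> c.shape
(17, 7)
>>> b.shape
(3, 3)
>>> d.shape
(7, 17)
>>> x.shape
(17,)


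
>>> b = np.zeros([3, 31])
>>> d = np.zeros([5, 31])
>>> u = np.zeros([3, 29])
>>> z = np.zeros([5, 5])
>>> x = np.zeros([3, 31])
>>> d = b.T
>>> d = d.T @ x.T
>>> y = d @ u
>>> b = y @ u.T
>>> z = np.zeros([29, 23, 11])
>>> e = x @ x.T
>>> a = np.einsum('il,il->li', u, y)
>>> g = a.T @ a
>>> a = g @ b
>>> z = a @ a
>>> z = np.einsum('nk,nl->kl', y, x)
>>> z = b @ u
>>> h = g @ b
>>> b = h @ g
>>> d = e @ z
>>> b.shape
(3, 3)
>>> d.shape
(3, 29)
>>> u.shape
(3, 29)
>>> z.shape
(3, 29)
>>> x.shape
(3, 31)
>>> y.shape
(3, 29)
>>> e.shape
(3, 3)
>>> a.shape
(3, 3)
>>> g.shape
(3, 3)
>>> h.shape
(3, 3)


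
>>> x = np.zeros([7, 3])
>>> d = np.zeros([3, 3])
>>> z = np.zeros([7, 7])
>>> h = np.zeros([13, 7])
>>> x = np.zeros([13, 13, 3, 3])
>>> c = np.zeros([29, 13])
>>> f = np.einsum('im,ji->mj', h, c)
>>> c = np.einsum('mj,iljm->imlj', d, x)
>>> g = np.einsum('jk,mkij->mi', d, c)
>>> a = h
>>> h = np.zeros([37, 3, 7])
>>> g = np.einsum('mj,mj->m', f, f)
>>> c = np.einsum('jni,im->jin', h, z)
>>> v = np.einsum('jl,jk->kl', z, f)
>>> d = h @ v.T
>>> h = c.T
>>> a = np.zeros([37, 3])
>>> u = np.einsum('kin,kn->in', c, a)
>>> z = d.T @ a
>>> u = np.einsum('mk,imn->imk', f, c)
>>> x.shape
(13, 13, 3, 3)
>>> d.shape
(37, 3, 29)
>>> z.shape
(29, 3, 3)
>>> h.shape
(3, 7, 37)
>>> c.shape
(37, 7, 3)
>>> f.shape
(7, 29)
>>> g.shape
(7,)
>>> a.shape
(37, 3)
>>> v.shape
(29, 7)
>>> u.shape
(37, 7, 29)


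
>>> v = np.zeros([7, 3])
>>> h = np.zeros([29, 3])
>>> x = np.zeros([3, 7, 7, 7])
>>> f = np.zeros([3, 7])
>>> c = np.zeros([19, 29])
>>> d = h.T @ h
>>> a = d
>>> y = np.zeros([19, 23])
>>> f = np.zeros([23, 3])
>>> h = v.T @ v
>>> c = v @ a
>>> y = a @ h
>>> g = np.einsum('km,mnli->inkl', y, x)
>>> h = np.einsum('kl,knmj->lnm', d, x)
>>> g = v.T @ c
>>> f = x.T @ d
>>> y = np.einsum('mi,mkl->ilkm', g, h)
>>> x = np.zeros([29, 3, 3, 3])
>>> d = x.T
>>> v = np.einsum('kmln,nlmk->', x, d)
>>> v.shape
()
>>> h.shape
(3, 7, 7)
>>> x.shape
(29, 3, 3, 3)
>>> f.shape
(7, 7, 7, 3)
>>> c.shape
(7, 3)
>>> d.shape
(3, 3, 3, 29)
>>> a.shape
(3, 3)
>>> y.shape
(3, 7, 7, 3)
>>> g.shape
(3, 3)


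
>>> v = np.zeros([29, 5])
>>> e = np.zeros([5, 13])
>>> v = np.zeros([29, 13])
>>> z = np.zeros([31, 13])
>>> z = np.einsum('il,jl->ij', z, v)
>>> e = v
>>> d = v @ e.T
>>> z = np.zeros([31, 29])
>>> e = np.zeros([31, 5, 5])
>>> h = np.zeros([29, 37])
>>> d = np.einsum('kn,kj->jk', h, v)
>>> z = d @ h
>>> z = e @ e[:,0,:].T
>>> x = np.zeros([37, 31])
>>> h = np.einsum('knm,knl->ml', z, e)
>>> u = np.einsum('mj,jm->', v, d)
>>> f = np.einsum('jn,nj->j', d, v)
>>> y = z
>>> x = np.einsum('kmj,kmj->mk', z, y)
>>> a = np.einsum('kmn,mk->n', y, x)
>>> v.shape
(29, 13)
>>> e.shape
(31, 5, 5)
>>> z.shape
(31, 5, 31)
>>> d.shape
(13, 29)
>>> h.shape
(31, 5)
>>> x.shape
(5, 31)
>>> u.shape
()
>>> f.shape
(13,)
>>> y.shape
(31, 5, 31)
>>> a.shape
(31,)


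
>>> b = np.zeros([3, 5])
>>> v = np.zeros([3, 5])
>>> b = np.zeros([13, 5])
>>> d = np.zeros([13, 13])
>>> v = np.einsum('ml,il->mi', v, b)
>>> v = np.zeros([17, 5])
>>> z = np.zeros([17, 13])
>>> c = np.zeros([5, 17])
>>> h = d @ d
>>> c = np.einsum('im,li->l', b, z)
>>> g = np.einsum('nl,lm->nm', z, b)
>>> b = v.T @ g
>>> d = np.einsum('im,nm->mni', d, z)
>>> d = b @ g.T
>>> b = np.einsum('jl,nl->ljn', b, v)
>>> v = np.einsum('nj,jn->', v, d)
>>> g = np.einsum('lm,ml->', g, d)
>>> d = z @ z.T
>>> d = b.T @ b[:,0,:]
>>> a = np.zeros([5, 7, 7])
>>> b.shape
(5, 5, 17)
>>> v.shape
()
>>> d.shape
(17, 5, 17)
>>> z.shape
(17, 13)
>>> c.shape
(17,)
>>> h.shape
(13, 13)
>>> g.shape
()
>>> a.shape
(5, 7, 7)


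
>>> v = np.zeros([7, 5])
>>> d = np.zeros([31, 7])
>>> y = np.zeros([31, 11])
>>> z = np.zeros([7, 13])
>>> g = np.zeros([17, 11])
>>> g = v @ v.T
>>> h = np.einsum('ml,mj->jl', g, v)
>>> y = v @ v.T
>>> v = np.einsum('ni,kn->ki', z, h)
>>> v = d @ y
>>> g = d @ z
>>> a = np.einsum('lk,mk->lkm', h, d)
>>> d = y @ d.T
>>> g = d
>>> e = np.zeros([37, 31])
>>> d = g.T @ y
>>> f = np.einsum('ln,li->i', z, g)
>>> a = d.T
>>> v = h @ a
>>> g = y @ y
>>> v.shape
(5, 31)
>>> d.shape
(31, 7)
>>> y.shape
(7, 7)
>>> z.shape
(7, 13)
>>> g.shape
(7, 7)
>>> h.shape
(5, 7)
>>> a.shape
(7, 31)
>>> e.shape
(37, 31)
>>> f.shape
(31,)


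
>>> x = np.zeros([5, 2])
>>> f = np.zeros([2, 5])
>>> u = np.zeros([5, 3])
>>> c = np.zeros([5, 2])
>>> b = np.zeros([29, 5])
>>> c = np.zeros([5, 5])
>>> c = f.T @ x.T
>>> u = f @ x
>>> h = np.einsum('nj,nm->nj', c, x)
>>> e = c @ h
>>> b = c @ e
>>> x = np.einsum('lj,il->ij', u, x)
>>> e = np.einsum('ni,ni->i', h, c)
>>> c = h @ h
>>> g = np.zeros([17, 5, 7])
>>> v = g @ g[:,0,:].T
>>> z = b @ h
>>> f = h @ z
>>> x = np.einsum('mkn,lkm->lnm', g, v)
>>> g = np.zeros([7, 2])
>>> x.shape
(17, 7, 17)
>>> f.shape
(5, 5)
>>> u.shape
(2, 2)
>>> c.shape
(5, 5)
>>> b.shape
(5, 5)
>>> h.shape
(5, 5)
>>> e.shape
(5,)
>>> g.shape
(7, 2)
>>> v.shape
(17, 5, 17)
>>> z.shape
(5, 5)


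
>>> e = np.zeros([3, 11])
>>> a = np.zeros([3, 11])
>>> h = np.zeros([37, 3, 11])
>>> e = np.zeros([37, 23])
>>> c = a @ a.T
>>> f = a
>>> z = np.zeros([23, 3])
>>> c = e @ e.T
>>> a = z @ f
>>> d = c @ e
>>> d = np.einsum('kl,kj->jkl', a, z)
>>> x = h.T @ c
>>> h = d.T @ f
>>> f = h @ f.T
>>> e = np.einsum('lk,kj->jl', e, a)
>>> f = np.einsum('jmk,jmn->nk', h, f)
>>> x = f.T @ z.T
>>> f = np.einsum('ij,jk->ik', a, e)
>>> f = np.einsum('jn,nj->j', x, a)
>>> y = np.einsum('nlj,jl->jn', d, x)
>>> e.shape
(11, 37)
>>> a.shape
(23, 11)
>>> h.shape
(11, 23, 11)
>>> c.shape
(37, 37)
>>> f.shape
(11,)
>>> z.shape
(23, 3)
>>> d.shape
(3, 23, 11)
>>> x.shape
(11, 23)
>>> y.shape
(11, 3)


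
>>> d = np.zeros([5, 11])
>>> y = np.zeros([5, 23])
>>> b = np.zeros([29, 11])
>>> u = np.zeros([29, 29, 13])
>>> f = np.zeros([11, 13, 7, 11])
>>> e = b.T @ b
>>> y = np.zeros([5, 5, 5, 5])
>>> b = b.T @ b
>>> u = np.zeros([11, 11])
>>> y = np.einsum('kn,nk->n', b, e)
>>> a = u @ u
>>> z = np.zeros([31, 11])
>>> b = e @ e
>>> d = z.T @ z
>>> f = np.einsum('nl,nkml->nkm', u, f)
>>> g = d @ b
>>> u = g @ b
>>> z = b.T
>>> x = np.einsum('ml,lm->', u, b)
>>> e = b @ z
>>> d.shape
(11, 11)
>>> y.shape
(11,)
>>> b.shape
(11, 11)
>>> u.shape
(11, 11)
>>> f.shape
(11, 13, 7)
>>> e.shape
(11, 11)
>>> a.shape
(11, 11)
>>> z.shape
(11, 11)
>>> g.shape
(11, 11)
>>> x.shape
()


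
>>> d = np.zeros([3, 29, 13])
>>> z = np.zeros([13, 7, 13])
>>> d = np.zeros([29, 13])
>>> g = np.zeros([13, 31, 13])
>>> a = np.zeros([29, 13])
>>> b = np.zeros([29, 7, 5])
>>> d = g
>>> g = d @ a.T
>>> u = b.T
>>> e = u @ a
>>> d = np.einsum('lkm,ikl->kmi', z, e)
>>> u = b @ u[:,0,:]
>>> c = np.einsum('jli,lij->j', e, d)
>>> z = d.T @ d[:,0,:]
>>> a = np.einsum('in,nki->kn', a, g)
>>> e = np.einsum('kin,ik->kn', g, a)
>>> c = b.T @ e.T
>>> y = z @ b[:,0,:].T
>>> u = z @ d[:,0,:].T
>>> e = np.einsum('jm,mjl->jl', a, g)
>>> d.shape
(7, 13, 5)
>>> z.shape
(5, 13, 5)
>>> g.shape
(13, 31, 29)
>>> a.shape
(31, 13)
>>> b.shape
(29, 7, 5)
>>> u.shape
(5, 13, 7)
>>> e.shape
(31, 29)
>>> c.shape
(5, 7, 13)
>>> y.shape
(5, 13, 29)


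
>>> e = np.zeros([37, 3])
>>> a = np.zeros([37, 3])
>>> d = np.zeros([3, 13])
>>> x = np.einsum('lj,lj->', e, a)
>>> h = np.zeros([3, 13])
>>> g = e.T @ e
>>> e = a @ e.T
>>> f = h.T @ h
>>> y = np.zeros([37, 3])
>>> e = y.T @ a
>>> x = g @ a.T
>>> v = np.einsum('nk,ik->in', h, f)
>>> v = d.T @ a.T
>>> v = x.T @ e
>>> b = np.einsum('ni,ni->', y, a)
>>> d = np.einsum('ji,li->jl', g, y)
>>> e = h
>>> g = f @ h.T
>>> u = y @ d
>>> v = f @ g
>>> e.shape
(3, 13)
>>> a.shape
(37, 3)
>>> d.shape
(3, 37)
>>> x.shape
(3, 37)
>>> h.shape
(3, 13)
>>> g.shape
(13, 3)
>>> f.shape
(13, 13)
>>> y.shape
(37, 3)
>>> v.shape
(13, 3)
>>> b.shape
()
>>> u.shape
(37, 37)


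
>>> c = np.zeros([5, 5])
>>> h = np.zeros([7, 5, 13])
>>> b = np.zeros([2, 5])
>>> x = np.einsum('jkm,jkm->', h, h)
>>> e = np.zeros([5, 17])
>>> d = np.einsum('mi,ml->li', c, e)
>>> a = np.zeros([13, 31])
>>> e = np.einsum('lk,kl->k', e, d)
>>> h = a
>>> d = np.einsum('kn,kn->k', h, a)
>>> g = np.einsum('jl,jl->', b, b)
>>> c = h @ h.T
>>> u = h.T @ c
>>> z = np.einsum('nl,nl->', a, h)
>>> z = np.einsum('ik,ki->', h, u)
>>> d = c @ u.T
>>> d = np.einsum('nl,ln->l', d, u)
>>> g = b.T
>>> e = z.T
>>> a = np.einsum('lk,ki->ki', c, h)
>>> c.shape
(13, 13)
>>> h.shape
(13, 31)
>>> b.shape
(2, 5)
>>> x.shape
()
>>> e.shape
()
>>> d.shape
(31,)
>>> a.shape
(13, 31)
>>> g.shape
(5, 2)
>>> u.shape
(31, 13)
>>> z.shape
()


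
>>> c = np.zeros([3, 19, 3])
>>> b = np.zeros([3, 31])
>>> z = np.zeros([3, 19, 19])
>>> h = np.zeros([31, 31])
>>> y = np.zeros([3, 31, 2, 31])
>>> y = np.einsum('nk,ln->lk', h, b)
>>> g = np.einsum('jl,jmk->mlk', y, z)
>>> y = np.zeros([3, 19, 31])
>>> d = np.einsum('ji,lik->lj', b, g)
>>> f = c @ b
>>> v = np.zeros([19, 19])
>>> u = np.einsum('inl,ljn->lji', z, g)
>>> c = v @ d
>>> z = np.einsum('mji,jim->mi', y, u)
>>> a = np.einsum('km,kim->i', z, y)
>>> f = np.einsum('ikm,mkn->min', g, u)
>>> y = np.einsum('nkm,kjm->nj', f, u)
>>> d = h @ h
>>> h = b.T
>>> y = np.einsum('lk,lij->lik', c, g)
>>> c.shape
(19, 3)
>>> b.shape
(3, 31)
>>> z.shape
(3, 31)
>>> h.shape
(31, 3)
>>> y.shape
(19, 31, 3)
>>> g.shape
(19, 31, 19)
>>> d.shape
(31, 31)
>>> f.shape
(19, 19, 3)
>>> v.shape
(19, 19)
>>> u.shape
(19, 31, 3)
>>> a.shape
(19,)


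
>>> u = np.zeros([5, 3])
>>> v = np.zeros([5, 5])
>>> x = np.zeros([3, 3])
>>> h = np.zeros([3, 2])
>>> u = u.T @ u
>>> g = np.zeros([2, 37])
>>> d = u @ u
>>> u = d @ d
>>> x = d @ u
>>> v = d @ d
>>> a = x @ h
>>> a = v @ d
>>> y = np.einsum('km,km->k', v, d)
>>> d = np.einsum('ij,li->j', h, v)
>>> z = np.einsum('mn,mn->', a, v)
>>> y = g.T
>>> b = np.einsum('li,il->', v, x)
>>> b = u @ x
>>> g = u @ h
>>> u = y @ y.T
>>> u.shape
(37, 37)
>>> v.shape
(3, 3)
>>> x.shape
(3, 3)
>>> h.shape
(3, 2)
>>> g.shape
(3, 2)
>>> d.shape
(2,)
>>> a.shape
(3, 3)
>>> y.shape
(37, 2)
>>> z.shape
()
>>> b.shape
(3, 3)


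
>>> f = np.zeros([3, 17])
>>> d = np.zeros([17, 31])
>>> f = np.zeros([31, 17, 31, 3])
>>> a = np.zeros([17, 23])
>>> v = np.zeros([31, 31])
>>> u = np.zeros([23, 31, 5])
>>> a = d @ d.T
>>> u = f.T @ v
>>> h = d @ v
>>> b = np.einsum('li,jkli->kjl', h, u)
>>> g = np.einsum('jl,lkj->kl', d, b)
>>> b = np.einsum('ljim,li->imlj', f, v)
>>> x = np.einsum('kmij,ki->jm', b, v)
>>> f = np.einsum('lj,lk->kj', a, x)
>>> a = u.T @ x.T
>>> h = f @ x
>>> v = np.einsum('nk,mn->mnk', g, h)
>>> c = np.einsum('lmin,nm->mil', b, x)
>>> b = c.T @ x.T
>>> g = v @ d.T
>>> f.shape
(3, 17)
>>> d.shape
(17, 31)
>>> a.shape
(31, 17, 31, 17)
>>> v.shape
(3, 3, 31)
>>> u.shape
(3, 31, 17, 31)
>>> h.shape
(3, 3)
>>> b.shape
(31, 31, 17)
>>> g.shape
(3, 3, 17)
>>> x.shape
(17, 3)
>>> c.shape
(3, 31, 31)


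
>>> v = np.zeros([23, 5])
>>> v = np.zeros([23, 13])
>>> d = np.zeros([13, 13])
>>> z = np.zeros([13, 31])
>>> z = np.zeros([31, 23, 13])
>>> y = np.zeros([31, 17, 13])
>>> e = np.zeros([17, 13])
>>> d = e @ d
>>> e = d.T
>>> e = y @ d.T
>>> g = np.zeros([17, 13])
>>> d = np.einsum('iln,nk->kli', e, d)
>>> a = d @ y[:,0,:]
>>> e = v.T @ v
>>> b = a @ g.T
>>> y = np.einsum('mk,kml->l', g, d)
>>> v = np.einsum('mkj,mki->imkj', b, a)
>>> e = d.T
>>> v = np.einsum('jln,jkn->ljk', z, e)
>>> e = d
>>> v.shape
(23, 31, 17)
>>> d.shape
(13, 17, 31)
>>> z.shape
(31, 23, 13)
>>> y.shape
(31,)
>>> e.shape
(13, 17, 31)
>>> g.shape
(17, 13)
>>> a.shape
(13, 17, 13)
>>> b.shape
(13, 17, 17)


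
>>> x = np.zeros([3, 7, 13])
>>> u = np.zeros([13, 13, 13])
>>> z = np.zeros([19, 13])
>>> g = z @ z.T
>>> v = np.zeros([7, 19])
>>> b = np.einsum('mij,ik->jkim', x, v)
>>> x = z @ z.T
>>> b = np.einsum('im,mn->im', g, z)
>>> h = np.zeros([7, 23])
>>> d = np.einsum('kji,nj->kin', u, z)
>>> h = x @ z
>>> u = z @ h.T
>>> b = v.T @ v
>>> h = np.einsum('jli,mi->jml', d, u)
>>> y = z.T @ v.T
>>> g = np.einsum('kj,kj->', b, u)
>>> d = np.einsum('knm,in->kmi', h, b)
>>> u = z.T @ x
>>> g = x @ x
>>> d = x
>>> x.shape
(19, 19)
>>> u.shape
(13, 19)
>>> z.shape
(19, 13)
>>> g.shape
(19, 19)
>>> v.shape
(7, 19)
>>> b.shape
(19, 19)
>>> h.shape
(13, 19, 13)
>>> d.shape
(19, 19)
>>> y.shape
(13, 7)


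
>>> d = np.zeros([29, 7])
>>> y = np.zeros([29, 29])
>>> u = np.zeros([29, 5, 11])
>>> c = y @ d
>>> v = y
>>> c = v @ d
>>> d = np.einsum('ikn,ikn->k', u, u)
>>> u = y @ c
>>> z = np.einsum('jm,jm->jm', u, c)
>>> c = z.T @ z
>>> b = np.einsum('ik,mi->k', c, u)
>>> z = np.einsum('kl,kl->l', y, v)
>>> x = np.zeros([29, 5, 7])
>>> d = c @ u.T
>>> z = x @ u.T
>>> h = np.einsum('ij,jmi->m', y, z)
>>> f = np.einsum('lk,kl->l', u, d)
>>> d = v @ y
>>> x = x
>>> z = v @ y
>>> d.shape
(29, 29)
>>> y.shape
(29, 29)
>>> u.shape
(29, 7)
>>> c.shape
(7, 7)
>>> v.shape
(29, 29)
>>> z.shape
(29, 29)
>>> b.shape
(7,)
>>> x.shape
(29, 5, 7)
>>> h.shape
(5,)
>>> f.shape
(29,)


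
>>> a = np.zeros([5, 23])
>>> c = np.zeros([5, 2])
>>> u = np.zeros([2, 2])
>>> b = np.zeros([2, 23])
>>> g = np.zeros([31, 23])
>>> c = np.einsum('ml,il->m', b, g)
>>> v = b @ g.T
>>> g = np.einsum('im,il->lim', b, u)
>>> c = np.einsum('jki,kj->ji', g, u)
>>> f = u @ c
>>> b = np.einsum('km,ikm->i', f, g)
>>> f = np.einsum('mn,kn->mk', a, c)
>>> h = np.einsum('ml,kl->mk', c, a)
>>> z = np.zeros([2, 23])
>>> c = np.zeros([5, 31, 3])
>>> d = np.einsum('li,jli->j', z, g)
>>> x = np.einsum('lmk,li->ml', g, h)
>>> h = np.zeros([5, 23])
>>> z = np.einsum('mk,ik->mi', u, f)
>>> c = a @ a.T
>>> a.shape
(5, 23)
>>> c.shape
(5, 5)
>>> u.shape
(2, 2)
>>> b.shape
(2,)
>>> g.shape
(2, 2, 23)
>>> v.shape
(2, 31)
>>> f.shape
(5, 2)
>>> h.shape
(5, 23)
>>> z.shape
(2, 5)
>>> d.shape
(2,)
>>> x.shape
(2, 2)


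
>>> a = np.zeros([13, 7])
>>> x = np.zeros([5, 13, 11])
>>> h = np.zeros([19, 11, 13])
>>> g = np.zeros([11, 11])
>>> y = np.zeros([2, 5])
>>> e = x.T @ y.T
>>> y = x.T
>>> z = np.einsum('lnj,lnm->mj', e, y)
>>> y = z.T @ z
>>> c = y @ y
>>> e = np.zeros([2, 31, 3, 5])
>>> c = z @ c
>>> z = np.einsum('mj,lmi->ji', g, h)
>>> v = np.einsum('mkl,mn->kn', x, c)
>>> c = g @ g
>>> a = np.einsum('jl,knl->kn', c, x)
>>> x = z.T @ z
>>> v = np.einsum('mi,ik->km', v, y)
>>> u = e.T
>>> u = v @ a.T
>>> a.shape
(5, 13)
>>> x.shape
(13, 13)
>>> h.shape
(19, 11, 13)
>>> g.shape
(11, 11)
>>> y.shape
(2, 2)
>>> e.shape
(2, 31, 3, 5)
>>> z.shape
(11, 13)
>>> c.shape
(11, 11)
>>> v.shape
(2, 13)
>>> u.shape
(2, 5)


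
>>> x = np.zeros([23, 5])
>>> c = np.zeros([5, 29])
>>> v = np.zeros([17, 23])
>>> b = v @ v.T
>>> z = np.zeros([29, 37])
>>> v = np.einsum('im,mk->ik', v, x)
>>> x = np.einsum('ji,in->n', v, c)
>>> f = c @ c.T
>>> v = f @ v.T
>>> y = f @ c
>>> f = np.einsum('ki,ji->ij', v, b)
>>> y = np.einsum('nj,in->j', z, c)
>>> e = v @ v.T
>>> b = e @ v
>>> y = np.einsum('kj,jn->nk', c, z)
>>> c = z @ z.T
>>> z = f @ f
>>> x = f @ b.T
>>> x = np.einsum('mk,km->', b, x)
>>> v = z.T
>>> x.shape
()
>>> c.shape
(29, 29)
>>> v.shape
(17, 17)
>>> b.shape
(5, 17)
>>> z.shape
(17, 17)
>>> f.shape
(17, 17)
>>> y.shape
(37, 5)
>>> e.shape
(5, 5)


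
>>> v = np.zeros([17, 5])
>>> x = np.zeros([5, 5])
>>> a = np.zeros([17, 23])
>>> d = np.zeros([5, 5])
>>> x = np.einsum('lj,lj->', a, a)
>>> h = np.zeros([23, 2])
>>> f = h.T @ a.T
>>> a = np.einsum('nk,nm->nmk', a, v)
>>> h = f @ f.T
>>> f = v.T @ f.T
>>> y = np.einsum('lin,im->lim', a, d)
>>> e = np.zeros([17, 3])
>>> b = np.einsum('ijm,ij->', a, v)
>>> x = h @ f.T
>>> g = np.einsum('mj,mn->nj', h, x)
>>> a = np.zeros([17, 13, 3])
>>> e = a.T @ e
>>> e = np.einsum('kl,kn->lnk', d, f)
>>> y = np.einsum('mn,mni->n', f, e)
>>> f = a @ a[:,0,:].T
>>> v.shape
(17, 5)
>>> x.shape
(2, 5)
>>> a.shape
(17, 13, 3)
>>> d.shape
(5, 5)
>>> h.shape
(2, 2)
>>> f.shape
(17, 13, 17)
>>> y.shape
(2,)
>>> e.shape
(5, 2, 5)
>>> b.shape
()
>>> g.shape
(5, 2)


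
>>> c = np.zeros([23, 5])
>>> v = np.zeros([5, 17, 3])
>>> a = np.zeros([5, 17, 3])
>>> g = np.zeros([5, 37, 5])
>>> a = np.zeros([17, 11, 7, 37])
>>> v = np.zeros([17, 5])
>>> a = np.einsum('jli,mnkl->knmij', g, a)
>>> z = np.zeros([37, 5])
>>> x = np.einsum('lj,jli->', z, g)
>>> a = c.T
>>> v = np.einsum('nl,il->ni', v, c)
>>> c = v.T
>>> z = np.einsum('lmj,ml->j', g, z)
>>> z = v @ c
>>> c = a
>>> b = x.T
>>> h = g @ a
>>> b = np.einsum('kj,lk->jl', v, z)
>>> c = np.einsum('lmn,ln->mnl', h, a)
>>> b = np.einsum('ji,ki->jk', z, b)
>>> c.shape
(37, 23, 5)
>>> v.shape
(17, 23)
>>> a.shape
(5, 23)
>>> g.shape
(5, 37, 5)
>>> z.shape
(17, 17)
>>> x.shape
()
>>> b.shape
(17, 23)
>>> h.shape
(5, 37, 23)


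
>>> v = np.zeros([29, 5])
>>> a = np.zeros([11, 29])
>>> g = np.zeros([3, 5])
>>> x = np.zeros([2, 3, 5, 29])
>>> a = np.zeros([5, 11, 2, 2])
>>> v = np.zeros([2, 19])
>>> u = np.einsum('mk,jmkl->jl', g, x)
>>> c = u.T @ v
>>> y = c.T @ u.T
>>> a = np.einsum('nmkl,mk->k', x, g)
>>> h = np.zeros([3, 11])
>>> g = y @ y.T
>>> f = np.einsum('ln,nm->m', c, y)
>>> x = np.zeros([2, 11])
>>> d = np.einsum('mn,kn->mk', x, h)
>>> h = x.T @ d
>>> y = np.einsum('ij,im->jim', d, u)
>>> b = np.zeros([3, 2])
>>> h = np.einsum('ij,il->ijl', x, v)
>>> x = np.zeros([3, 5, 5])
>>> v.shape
(2, 19)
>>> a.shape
(5,)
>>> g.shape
(19, 19)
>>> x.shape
(3, 5, 5)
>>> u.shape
(2, 29)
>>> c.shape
(29, 19)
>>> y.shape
(3, 2, 29)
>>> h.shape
(2, 11, 19)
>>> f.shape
(2,)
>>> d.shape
(2, 3)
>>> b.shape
(3, 2)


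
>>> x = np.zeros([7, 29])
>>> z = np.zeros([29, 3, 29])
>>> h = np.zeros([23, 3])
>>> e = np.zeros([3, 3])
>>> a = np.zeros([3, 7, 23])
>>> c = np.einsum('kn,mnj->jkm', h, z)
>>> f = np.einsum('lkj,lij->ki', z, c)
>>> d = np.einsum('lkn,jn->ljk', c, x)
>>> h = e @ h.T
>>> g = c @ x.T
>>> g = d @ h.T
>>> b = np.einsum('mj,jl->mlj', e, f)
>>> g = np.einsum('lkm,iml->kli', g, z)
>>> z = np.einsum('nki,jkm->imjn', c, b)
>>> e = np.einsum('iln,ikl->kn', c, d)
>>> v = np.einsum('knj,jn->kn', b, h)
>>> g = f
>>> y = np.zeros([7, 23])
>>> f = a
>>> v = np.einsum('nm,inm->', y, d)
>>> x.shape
(7, 29)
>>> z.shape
(29, 3, 3, 29)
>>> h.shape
(3, 23)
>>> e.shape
(7, 29)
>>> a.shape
(3, 7, 23)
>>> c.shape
(29, 23, 29)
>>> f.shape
(3, 7, 23)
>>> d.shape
(29, 7, 23)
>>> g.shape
(3, 23)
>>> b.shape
(3, 23, 3)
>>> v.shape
()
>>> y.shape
(7, 23)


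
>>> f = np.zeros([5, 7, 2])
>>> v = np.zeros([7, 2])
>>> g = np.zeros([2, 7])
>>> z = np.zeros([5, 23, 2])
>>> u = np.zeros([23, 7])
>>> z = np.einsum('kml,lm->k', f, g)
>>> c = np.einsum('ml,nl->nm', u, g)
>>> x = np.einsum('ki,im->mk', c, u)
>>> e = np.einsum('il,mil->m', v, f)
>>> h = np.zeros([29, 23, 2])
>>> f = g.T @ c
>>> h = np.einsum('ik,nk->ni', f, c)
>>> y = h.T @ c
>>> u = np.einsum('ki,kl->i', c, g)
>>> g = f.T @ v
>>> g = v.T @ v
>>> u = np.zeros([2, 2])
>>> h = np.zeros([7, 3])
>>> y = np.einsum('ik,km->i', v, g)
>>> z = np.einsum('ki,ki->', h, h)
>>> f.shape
(7, 23)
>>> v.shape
(7, 2)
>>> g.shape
(2, 2)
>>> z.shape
()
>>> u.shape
(2, 2)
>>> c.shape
(2, 23)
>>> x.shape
(7, 2)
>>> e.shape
(5,)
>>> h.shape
(7, 3)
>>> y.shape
(7,)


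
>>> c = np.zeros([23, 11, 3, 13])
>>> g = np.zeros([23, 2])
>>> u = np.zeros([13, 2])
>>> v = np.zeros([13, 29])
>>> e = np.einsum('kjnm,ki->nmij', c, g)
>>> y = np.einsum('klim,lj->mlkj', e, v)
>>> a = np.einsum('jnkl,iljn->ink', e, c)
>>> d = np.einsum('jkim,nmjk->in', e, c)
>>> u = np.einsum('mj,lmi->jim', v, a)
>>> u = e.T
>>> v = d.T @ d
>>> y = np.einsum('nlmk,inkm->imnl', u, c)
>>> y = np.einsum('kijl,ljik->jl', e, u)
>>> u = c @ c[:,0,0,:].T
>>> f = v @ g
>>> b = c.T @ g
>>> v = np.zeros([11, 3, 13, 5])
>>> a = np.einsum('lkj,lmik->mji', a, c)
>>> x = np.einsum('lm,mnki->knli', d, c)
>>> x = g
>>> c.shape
(23, 11, 3, 13)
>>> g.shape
(23, 2)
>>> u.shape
(23, 11, 3, 23)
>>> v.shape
(11, 3, 13, 5)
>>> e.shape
(3, 13, 2, 11)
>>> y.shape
(2, 11)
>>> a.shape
(11, 2, 3)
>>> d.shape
(2, 23)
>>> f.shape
(23, 2)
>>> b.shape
(13, 3, 11, 2)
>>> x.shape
(23, 2)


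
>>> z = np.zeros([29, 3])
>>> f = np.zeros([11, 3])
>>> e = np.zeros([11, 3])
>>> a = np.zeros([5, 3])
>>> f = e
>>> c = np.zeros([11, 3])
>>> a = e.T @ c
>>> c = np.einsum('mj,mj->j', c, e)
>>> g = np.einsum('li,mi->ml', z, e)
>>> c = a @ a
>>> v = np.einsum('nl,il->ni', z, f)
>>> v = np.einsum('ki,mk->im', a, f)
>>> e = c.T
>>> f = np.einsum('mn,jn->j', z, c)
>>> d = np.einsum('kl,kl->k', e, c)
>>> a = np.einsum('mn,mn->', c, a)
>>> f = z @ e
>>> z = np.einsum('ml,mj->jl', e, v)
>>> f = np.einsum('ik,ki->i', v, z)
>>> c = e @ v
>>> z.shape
(11, 3)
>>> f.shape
(3,)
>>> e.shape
(3, 3)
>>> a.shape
()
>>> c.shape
(3, 11)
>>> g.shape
(11, 29)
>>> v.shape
(3, 11)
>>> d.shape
(3,)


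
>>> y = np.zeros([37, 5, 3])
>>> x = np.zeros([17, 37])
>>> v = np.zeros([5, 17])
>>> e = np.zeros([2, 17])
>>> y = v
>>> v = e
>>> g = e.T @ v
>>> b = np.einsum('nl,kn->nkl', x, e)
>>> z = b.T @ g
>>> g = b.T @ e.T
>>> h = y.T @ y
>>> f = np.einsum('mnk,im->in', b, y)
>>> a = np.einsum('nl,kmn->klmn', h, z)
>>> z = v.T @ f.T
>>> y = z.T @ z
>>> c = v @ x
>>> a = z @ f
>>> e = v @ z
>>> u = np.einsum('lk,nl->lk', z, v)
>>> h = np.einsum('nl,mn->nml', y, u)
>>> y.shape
(5, 5)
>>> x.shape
(17, 37)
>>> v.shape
(2, 17)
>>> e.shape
(2, 5)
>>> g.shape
(37, 2, 2)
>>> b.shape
(17, 2, 37)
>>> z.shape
(17, 5)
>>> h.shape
(5, 17, 5)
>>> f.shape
(5, 2)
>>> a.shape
(17, 2)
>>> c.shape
(2, 37)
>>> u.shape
(17, 5)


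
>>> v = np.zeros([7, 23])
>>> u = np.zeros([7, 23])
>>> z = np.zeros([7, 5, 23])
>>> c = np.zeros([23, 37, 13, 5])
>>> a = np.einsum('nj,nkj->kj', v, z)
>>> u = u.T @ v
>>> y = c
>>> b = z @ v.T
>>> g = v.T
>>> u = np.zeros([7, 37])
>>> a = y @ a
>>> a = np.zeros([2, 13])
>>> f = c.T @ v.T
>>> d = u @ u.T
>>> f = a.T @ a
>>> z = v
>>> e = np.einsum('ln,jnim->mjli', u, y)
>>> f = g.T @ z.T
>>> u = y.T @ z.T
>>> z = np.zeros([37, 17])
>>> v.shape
(7, 23)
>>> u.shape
(5, 13, 37, 7)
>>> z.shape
(37, 17)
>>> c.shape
(23, 37, 13, 5)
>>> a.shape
(2, 13)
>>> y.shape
(23, 37, 13, 5)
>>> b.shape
(7, 5, 7)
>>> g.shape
(23, 7)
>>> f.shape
(7, 7)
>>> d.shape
(7, 7)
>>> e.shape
(5, 23, 7, 13)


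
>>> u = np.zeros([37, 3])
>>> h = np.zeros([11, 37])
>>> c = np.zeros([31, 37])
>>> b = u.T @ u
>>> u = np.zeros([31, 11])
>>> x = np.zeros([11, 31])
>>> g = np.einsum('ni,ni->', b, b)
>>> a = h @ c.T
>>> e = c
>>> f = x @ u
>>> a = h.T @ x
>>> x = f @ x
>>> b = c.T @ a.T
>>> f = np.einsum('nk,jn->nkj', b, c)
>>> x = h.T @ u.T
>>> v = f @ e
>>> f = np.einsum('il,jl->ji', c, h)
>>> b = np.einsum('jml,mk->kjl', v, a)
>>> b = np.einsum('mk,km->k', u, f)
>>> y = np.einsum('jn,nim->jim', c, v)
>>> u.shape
(31, 11)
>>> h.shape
(11, 37)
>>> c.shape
(31, 37)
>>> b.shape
(11,)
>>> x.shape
(37, 31)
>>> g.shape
()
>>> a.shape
(37, 31)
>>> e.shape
(31, 37)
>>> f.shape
(11, 31)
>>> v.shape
(37, 37, 37)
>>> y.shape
(31, 37, 37)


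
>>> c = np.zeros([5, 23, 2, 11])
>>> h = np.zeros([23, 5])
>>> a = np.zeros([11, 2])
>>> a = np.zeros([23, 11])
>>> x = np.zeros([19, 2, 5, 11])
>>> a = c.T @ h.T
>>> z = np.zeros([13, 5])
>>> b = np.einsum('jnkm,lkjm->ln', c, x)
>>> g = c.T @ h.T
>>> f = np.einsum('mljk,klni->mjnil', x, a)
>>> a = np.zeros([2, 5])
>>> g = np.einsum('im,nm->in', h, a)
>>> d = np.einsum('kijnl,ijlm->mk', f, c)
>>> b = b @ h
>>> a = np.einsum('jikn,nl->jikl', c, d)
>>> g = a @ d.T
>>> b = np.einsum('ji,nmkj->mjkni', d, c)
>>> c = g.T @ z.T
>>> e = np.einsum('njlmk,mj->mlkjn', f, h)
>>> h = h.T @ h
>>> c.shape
(11, 2, 23, 13)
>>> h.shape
(5, 5)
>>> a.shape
(5, 23, 2, 19)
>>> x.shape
(19, 2, 5, 11)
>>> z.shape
(13, 5)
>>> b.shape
(23, 11, 2, 5, 19)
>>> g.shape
(5, 23, 2, 11)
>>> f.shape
(19, 5, 23, 23, 2)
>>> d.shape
(11, 19)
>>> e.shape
(23, 23, 2, 5, 19)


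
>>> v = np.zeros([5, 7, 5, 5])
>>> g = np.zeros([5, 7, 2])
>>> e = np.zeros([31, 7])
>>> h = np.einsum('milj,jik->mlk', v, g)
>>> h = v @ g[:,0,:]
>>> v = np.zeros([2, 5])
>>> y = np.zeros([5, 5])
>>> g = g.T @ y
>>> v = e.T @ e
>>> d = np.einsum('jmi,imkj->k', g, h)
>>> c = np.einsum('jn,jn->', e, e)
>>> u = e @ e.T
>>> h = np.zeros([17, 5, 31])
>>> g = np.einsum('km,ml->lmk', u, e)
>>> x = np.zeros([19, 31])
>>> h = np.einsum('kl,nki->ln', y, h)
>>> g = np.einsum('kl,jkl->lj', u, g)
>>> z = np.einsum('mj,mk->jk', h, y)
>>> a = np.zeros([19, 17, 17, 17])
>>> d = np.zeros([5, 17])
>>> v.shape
(7, 7)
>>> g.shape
(31, 7)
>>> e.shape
(31, 7)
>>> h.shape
(5, 17)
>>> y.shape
(5, 5)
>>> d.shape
(5, 17)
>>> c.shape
()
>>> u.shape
(31, 31)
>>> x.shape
(19, 31)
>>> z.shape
(17, 5)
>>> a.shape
(19, 17, 17, 17)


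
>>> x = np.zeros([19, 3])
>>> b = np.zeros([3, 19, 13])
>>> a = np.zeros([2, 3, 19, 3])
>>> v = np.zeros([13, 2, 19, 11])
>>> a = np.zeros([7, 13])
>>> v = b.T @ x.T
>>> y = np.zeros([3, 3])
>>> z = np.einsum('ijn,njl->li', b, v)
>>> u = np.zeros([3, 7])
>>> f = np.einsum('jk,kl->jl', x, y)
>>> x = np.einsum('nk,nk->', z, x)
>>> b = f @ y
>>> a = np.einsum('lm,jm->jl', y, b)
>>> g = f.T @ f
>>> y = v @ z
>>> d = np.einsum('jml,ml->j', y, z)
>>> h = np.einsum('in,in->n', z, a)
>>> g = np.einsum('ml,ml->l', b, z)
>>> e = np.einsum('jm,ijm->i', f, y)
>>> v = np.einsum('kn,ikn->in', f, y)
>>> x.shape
()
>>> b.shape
(19, 3)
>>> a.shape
(19, 3)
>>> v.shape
(13, 3)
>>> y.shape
(13, 19, 3)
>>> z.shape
(19, 3)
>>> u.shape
(3, 7)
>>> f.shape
(19, 3)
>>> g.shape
(3,)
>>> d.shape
(13,)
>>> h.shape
(3,)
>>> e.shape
(13,)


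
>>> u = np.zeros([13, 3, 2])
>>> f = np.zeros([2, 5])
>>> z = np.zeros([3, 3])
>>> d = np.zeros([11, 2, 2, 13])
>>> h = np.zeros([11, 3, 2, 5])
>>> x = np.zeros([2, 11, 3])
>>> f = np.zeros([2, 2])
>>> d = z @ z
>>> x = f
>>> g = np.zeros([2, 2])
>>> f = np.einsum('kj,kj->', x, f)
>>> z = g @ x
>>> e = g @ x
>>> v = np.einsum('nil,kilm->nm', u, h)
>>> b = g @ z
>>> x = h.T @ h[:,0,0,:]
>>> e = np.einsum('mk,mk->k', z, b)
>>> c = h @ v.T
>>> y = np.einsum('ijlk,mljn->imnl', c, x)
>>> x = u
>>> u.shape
(13, 3, 2)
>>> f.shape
()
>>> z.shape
(2, 2)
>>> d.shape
(3, 3)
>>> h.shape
(11, 3, 2, 5)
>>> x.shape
(13, 3, 2)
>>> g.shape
(2, 2)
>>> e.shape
(2,)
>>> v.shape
(13, 5)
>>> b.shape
(2, 2)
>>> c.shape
(11, 3, 2, 13)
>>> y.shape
(11, 5, 5, 2)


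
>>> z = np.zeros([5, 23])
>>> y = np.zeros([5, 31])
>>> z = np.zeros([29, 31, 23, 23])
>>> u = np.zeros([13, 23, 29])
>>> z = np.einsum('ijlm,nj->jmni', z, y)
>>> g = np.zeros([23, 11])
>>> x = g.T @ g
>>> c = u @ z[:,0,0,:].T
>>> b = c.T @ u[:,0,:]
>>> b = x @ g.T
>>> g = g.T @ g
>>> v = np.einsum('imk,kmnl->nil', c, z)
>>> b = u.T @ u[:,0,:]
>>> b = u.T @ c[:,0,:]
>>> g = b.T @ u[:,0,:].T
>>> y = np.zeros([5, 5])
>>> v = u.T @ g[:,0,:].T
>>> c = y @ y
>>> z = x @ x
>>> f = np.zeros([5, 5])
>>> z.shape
(11, 11)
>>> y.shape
(5, 5)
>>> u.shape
(13, 23, 29)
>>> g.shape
(31, 23, 13)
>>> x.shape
(11, 11)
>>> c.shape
(5, 5)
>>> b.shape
(29, 23, 31)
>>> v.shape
(29, 23, 31)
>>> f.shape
(5, 5)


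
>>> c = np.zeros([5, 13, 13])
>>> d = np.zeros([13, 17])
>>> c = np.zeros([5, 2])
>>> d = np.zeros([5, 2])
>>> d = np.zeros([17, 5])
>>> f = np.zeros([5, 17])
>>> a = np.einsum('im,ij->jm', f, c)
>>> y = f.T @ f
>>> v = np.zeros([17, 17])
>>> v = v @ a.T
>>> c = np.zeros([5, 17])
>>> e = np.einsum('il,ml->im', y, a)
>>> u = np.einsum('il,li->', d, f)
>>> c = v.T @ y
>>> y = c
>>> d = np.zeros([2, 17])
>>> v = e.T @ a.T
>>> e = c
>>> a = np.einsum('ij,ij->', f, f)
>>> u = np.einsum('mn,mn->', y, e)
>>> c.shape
(2, 17)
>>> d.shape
(2, 17)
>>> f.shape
(5, 17)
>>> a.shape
()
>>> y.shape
(2, 17)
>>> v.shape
(2, 2)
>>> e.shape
(2, 17)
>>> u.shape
()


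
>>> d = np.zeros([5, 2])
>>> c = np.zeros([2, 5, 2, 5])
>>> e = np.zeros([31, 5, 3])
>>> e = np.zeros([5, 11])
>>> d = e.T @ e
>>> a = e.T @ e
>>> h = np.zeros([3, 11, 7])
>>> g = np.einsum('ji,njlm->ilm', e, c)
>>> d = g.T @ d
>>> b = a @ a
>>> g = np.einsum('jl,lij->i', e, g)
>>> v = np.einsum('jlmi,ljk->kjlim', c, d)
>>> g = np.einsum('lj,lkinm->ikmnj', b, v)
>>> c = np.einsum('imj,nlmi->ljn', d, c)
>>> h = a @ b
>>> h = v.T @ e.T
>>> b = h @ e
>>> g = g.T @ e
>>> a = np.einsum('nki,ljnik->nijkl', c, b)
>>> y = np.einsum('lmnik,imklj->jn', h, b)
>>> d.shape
(5, 2, 11)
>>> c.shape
(5, 11, 2)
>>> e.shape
(5, 11)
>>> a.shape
(5, 2, 5, 11, 2)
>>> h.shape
(2, 5, 5, 2, 5)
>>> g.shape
(11, 5, 2, 2, 11)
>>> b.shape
(2, 5, 5, 2, 11)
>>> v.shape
(11, 2, 5, 5, 2)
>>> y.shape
(11, 5)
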